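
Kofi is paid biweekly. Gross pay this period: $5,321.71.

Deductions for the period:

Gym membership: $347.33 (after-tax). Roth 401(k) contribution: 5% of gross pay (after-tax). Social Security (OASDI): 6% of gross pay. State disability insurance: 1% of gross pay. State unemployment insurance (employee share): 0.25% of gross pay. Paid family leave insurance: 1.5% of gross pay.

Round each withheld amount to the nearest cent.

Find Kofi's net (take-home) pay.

$4,242.64

State unemployment insurance (employee share): $5,321.71 × 0.0025 = $13.30
State disability insurance: $5,321.71 × 0.01 = $53.22
Social Security (OASDI): $5,321.71 × 0.06 = $319.30
Paid family leave insurance: $5,321.71 × 0.015 = $79.83
Gym membership: $347.33
Roth 401(k) contribution: $5,321.71 × 0.05 = $266.09
Total deductions = $13.30 + $53.22 + $319.30 + $79.83 + $347.33 + $266.09 = $1,079.07
Net pay = $5,321.71 − $1,079.07 = $4,242.64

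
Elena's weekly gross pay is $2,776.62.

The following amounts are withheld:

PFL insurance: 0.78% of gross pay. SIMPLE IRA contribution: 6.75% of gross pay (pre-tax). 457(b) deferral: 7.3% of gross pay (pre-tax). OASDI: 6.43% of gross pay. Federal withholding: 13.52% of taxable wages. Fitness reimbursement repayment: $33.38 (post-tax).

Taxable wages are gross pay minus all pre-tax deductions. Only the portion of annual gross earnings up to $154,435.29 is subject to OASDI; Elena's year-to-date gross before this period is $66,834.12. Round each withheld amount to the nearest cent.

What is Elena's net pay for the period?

$1,830.27

457(b) deferral: $2,776.62 × 0.073 = $202.69
SIMPLE IRA contribution: $2,776.62 × 0.0675 = $187.42
Pre-tax total = $202.69 + $187.42 = $390.11
Taxable wages = $2,776.62 − $390.11 = $2,386.51
Federal withholding: $2,386.51 × 0.1352 = $322.66
PFL insurance: $2,776.62 × 0.0078 = $21.66
OASDI: cap not yet reached, full $2,776.62 is subject → $2,776.62 × 0.0643 = $178.54
Fitness reimbursement repayment: $33.38
Total deductions = $202.69 + $187.42 + $322.66 + $21.66 + $178.54 + $33.38 = $946.35
Net pay = $2,776.62 − $946.35 = $1,830.27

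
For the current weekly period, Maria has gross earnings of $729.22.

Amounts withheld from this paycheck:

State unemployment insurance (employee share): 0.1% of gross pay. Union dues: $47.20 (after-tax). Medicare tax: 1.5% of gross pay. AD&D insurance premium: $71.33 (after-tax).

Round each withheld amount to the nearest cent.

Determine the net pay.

$599.02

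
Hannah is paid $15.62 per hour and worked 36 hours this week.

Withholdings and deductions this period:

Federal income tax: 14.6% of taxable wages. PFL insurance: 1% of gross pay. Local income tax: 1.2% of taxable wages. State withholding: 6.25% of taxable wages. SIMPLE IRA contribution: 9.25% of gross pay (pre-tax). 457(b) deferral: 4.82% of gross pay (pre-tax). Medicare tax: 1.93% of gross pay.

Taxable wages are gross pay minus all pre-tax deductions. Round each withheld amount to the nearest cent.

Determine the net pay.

$360.19

Gross pay: 36 × $15.62 = $562.32
457(b) deferral: $562.32 × 0.0482 = $27.10
SIMPLE IRA contribution: $562.32 × 0.0925 = $52.01
Pre-tax total = $27.10 + $52.01 = $79.11
Taxable wages = $562.32 − $79.11 = $483.21
Local income tax: $483.21 × 0.012 = $5.80
State withholding: $483.21 × 0.0625 = $30.20
Federal income tax: $483.21 × 0.146 = $70.55
PFL insurance: $562.32 × 0.01 = $5.62
Medicare tax: $562.32 × 0.0193 = $10.85
Total deductions = $27.10 + $52.01 + $5.80 + $30.20 + $70.55 + $5.62 + $10.85 = $202.13
Net pay = $562.32 − $202.13 = $360.19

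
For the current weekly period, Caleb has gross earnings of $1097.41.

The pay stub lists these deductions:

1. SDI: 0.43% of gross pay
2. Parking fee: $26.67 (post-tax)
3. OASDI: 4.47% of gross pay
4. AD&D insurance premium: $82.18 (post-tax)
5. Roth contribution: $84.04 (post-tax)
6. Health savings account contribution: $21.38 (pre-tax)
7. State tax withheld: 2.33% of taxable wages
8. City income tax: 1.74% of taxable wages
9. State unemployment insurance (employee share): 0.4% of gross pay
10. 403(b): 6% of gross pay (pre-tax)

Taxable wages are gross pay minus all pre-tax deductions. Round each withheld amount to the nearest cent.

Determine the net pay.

Health savings account contribution: $21.38
403(b): $1097.41 × 0.06 = $65.84
Pre-tax total = $21.38 + $65.84 = $87.22
Taxable wages = $1097.41 − $87.22 = $1010.19
City income tax: $1010.19 × 0.0174 = $17.58
State tax withheld: $1010.19 × 0.0233 = $23.54
OASDI: $1097.41 × 0.0447 = $49.05
State unemployment insurance (employee share): $1097.41 × 0.004 = $4.39
SDI: $1097.41 × 0.0043 = $4.72
Roth contribution: $84.04
Parking fee: $26.67
AD&D insurance premium: $82.18
Total deductions = $21.38 + $65.84 + $17.58 + $23.54 + $49.05 + $4.39 + $4.72 + $84.04 + $26.67 + $82.18 = $379.39
Net pay = $1097.41 − $379.39 = $718.02

$718.02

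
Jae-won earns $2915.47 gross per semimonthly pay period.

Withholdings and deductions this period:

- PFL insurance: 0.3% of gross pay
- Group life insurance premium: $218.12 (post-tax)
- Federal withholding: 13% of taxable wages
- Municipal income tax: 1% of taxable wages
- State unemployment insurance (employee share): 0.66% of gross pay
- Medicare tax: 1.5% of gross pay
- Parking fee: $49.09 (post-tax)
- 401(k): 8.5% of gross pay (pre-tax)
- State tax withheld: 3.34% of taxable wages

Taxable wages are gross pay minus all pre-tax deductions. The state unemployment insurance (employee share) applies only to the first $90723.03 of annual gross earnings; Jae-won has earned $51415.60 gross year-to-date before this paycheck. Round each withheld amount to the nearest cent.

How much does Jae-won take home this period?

401(k): $2915.47 × 0.085 = $247.81
Taxable wages = $2915.47 − $247.81 = $2667.66
State tax withheld: $2667.66 × 0.0334 = $89.10
Federal withholding: $2667.66 × 0.13 = $346.80
Municipal income tax: $2667.66 × 0.01 = $26.68
State unemployment insurance (employee share): cap not yet reached, full $2915.47 is subject → $2915.47 × 0.0066 = $19.24
Medicare tax: $2915.47 × 0.015 = $43.73
PFL insurance: $2915.47 × 0.003 = $8.75
Parking fee: $49.09
Group life insurance premium: $218.12
Total deductions = $247.81 + $89.10 + $346.80 + $26.68 + $19.24 + $43.73 + $8.75 + $49.09 + $218.12 = $1049.32
Net pay = $2915.47 − $1049.32 = $1866.15

$1866.15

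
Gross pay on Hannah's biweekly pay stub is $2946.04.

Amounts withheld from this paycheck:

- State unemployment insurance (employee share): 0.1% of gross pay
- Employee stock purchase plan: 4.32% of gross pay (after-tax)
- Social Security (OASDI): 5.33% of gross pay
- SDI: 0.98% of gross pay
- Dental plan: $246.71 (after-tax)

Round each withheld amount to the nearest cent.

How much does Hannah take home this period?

Social Security (OASDI): $2946.04 × 0.0533 = $157.02
State unemployment insurance (employee share): $2946.04 × 0.001 = $2.95
SDI: $2946.04 × 0.0098 = $28.87
Dental plan: $246.71
Employee stock purchase plan: $2946.04 × 0.0432 = $127.27
Total deductions = $157.02 + $2.95 + $28.87 + $246.71 + $127.27 = $562.82
Net pay = $2946.04 − $562.82 = $2383.22

$2383.22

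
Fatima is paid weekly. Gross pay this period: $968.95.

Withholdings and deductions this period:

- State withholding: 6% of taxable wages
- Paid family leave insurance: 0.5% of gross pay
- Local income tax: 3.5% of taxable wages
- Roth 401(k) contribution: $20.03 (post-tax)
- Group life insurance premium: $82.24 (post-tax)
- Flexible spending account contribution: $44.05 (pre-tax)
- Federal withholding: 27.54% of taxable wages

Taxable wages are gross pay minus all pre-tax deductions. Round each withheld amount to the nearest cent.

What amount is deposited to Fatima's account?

Flexible spending account contribution: $44.05
Taxable wages = $968.95 − $44.05 = $924.90
Federal withholding: $924.90 × 0.2754 = $254.72
State withholding: $924.90 × 0.06 = $55.49
Local income tax: $924.90 × 0.035 = $32.37
Paid family leave insurance: $968.95 × 0.005 = $4.84
Group life insurance premium: $82.24
Roth 401(k) contribution: $20.03
Total deductions = $44.05 + $254.72 + $55.49 + $32.37 + $4.84 + $82.24 + $20.03 = $493.74
Net pay = $968.95 − $493.74 = $475.21

$475.21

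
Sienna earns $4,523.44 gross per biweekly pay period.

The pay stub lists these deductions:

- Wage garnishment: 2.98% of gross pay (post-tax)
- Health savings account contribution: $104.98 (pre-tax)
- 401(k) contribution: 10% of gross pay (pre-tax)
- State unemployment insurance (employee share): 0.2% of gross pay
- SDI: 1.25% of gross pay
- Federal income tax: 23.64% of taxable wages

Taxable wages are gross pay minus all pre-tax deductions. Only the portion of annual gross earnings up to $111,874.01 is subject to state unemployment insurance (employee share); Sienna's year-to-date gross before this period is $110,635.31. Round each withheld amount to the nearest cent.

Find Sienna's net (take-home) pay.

$2,834.71

401(k) contribution: $4,523.44 × 0.1 = $452.34
Health savings account contribution: $104.98
Pre-tax total = $452.34 + $104.98 = $557.32
Taxable wages = $4,523.44 − $557.32 = $3,966.12
Federal income tax: $3,966.12 × 0.2364 = $937.59
SDI: $4,523.44 × 0.0125 = $56.54
State unemployment insurance (employee share): only $111,874.01 − $110,635.31 = $1,238.70 of this check is subject → $1,238.70 × 0.002 = $2.48
Wage garnishment: $4,523.44 × 0.0298 = $134.80
Total deductions = $452.34 + $104.98 + $937.59 + $56.54 + $2.48 + $134.80 = $1,688.73
Net pay = $4,523.44 − $1,688.73 = $2,834.71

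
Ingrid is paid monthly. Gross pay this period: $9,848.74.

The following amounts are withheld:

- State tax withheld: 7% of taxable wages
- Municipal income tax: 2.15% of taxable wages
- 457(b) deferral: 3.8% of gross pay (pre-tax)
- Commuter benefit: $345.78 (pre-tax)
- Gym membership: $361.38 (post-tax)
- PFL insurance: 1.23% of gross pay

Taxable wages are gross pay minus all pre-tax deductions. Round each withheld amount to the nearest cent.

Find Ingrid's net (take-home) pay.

Commuter benefit: $345.78
457(b) deferral: $9,848.74 × 0.038 = $374.25
Pre-tax total = $345.78 + $374.25 = $720.03
Taxable wages = $9,848.74 − $720.03 = $9,128.71
Municipal income tax: $9,128.71 × 0.0215 = $196.27
State tax withheld: $9,128.71 × 0.07 = $639.01
PFL insurance: $9,848.74 × 0.0123 = $121.14
Gym membership: $361.38
Total deductions = $345.78 + $374.25 + $196.27 + $639.01 + $121.14 + $361.38 = $2,037.83
Net pay = $9,848.74 − $2,037.83 = $7,810.91

$7,810.91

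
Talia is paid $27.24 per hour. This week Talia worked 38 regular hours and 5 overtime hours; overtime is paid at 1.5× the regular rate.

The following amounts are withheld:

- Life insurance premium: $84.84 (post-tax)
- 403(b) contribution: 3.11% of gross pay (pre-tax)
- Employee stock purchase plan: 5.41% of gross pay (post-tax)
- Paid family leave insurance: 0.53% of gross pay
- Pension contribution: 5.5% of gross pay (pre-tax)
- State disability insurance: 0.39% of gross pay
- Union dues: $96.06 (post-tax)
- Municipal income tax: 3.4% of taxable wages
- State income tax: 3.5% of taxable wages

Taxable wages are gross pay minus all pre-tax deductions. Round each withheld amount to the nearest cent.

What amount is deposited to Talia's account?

$795.20

Regular pay: 38 × $27.24 = $1035.12
Overtime pay: 5 × $27.24 × 1.5 = $204.30
Gross pay = $1035.12 + $204.30 = $1239.42
403(b) contribution: $1239.42 × 0.0311 = $38.55
Pension contribution: $1239.42 × 0.055 = $68.17
Pre-tax total = $38.55 + $68.17 = $106.72
Taxable wages = $1239.42 − $106.72 = $1132.70
Municipal income tax: $1132.70 × 0.034 = $38.51
State income tax: $1132.70 × 0.035 = $39.64
State disability insurance: $1239.42 × 0.0039 = $4.83
Paid family leave insurance: $1239.42 × 0.0053 = $6.57
Union dues: $96.06
Employee stock purchase plan: $1239.42 × 0.0541 = $67.05
Life insurance premium: $84.84
Total deductions = $38.55 + $68.17 + $38.51 + $39.64 + $4.83 + $6.57 + $96.06 + $67.05 + $84.84 = $444.22
Net pay = $1239.42 − $444.22 = $795.20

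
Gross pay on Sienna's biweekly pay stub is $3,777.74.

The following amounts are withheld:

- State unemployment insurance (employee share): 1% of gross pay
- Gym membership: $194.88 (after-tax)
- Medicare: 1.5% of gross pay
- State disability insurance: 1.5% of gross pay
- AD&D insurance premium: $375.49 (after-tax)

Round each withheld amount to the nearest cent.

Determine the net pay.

State unemployment insurance (employee share): $3,777.74 × 0.01 = $37.78
State disability insurance: $3,777.74 × 0.015 = $56.67
Medicare: $3,777.74 × 0.015 = $56.67
AD&D insurance premium: $375.49
Gym membership: $194.88
Total deductions = $37.78 + $56.67 + $56.67 + $375.49 + $194.88 = $721.49
Net pay = $3,777.74 − $721.49 = $3,056.25

$3,056.25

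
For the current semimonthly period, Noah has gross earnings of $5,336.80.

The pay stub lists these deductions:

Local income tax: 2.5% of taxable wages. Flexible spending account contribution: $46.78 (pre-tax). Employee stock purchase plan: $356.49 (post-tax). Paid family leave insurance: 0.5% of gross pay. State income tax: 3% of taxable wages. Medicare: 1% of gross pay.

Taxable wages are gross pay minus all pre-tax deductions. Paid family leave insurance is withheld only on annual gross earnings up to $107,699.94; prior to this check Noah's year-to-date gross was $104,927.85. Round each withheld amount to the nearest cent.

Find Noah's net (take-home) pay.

$4,575.35

Flexible spending account contribution: $46.78
Taxable wages = $5,336.80 − $46.78 = $5,290.02
State income tax: $5,290.02 × 0.03 = $158.70
Local income tax: $5,290.02 × 0.025 = $132.25
Medicare: $5,336.80 × 0.01 = $53.37
Paid family leave insurance: only $107,699.94 − $104,927.85 = $2,772.09 of this check is subject → $2,772.09 × 0.005 = $13.86
Employee stock purchase plan: $356.49
Total deductions = $46.78 + $158.70 + $132.25 + $53.37 + $13.86 + $356.49 = $761.45
Net pay = $5,336.80 − $761.45 = $4,575.35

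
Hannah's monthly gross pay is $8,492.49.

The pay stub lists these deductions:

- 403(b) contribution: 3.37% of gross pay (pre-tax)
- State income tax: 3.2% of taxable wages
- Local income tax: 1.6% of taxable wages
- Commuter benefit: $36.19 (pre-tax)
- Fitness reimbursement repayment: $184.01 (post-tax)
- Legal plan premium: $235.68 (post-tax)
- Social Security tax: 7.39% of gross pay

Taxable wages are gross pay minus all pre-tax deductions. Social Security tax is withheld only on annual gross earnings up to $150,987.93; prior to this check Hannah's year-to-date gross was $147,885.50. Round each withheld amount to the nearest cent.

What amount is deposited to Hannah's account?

Commuter benefit: $36.19
403(b) contribution: $8,492.49 × 0.0337 = $286.20
Pre-tax total = $36.19 + $286.20 = $322.39
Taxable wages = $8,492.49 − $322.39 = $8,170.10
State income tax: $8,170.10 × 0.032 = $261.44
Local income tax: $8,170.10 × 0.016 = $130.72
Social Security tax: only $150,987.93 − $147,885.50 = $3,102.43 of this check is subject → $3,102.43 × 0.0739 = $229.27
Legal plan premium: $235.68
Fitness reimbursement repayment: $184.01
Total deductions = $36.19 + $286.20 + $261.44 + $130.72 + $229.27 + $235.68 + $184.01 = $1,363.51
Net pay = $8,492.49 − $1,363.51 = $7,128.98

$7,128.98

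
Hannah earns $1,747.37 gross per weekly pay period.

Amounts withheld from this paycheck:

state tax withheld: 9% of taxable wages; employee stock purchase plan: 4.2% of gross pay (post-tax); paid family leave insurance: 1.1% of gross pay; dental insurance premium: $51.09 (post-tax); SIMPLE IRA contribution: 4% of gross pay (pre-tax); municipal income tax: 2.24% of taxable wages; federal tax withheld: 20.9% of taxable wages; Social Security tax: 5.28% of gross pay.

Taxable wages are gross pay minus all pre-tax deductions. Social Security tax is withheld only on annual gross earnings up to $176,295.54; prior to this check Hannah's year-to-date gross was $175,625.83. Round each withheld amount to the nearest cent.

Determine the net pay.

$959.28

SIMPLE IRA contribution: $1,747.37 × 0.04 = $69.89
Taxable wages = $1,747.37 − $69.89 = $1,677.48
Municipal income tax: $1,677.48 × 0.0224 = $37.58
State tax withheld: $1,677.48 × 0.09 = $150.97
Federal tax withheld: $1,677.48 × 0.209 = $350.59
Social Security tax: only $176,295.54 − $175,625.83 = $669.71 of this check is subject → $669.71 × 0.0528 = $35.36
Paid family leave insurance: $1,747.37 × 0.011 = $19.22
Dental insurance premium: $51.09
Employee stock purchase plan: $1,747.37 × 0.042 = $73.39
Total deductions = $69.89 + $37.58 + $150.97 + $350.59 + $35.36 + $19.22 + $51.09 + $73.39 = $788.09
Net pay = $1,747.37 − $788.09 = $959.28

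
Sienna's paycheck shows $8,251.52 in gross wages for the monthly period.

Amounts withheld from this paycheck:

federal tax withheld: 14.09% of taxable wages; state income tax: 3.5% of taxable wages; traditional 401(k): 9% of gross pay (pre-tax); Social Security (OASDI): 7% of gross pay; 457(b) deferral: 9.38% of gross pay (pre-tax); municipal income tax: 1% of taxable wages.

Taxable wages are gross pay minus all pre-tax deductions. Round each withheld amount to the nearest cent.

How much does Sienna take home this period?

$4,905.26

Traditional 401(k): $8,251.52 × 0.09 = $742.64
457(b) deferral: $8,251.52 × 0.0938 = $773.99
Pre-tax total = $742.64 + $773.99 = $1,516.63
Taxable wages = $8,251.52 − $1,516.63 = $6,734.89
Municipal income tax: $6,734.89 × 0.01 = $67.35
State income tax: $6,734.89 × 0.035 = $235.72
Federal tax withheld: $6,734.89 × 0.1409 = $948.95
Social Security (OASDI): $8,251.52 × 0.07 = $577.61
Total deductions = $742.64 + $773.99 + $67.35 + $235.72 + $948.95 + $577.61 = $3,346.26
Net pay = $8,251.52 − $3,346.26 = $4,905.26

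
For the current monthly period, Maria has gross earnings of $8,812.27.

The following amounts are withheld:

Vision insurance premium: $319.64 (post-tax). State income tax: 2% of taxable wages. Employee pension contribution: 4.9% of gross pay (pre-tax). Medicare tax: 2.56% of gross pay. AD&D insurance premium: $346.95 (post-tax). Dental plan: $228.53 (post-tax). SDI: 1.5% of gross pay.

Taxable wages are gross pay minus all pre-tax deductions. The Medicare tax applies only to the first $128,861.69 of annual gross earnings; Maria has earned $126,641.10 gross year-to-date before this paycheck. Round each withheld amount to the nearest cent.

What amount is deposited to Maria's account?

$7,128.71

Employee pension contribution: $8,812.27 × 0.049 = $431.80
Taxable wages = $8,812.27 − $431.80 = $8,380.47
State income tax: $8,380.47 × 0.02 = $167.61
Medicare tax: only $128,861.69 − $126,641.10 = $2,220.59 of this check is subject → $2,220.59 × 0.0256 = $56.85
SDI: $8,812.27 × 0.015 = $132.18
Vision insurance premium: $319.64
Dental plan: $228.53
AD&D insurance premium: $346.95
Total deductions = $431.80 + $167.61 + $56.85 + $132.18 + $319.64 + $228.53 + $346.95 = $1,683.56
Net pay = $8,812.27 − $1,683.56 = $7,128.71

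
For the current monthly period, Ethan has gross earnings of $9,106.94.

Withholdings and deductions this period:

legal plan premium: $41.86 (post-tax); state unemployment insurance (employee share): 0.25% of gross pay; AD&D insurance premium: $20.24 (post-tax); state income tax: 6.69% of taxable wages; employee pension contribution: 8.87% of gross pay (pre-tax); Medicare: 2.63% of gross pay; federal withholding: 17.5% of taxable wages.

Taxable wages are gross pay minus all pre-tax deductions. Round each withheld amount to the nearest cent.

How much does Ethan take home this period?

Employee pension contribution: $9,106.94 × 0.0887 = $807.79
Taxable wages = $9,106.94 − $807.79 = $8,299.15
Federal withholding: $8,299.15 × 0.175 = $1,452.35
State income tax: $8,299.15 × 0.0669 = $555.21
Medicare: $9,106.94 × 0.0263 = $239.51
State unemployment insurance (employee share): $9,106.94 × 0.0025 = $22.77
AD&D insurance premium: $20.24
Legal plan premium: $41.86
Total deductions = $807.79 + $1,452.35 + $555.21 + $239.51 + $22.77 + $20.24 + $41.86 = $3,139.73
Net pay = $9,106.94 − $3,139.73 = $5,967.21

$5,967.21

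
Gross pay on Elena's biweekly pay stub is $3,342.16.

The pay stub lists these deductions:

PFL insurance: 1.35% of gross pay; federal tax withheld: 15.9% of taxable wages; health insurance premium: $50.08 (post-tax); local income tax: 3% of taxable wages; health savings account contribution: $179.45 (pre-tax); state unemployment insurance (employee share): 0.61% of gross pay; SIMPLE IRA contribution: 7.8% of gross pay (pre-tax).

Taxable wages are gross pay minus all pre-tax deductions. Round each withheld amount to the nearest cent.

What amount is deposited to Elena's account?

$2,237.95

Health savings account contribution: $179.45
SIMPLE IRA contribution: $3,342.16 × 0.078 = $260.69
Pre-tax total = $179.45 + $260.69 = $440.14
Taxable wages = $3,342.16 − $440.14 = $2,902.02
Local income tax: $2,902.02 × 0.03 = $87.06
Federal tax withheld: $2,902.02 × 0.159 = $461.42
State unemployment insurance (employee share): $3,342.16 × 0.0061 = $20.39
PFL insurance: $3,342.16 × 0.0135 = $45.12
Health insurance premium: $50.08
Total deductions = $179.45 + $260.69 + $87.06 + $461.42 + $20.39 + $45.12 + $50.08 = $1,104.21
Net pay = $3,342.16 − $1,104.21 = $2,237.95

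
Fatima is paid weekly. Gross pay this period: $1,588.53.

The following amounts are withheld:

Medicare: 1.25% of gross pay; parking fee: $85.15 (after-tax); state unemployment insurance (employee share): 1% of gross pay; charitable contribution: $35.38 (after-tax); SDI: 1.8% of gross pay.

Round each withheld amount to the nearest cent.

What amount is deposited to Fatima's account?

State unemployment insurance (employee share): $1,588.53 × 0.01 = $15.89
Medicare: $1,588.53 × 0.0125 = $19.86
SDI: $1,588.53 × 0.018 = $28.59
Parking fee: $85.15
Charitable contribution: $35.38
Total deductions = $15.89 + $19.86 + $28.59 + $85.15 + $35.38 = $184.87
Net pay = $1,588.53 − $184.87 = $1,403.66

$1,403.66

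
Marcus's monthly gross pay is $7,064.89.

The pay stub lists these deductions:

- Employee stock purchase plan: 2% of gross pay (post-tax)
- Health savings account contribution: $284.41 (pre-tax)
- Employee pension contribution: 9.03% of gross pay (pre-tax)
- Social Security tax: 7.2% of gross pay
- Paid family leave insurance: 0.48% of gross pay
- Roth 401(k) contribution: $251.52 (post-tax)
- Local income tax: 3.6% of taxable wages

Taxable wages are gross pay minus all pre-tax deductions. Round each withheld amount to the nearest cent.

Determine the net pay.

$4,985.99

Employee pension contribution: $7,064.89 × 0.0903 = $637.96
Health savings account contribution: $284.41
Pre-tax total = $637.96 + $284.41 = $922.37
Taxable wages = $7,064.89 − $922.37 = $6,142.52
Local income tax: $6,142.52 × 0.036 = $221.13
Paid family leave insurance: $7,064.89 × 0.0048 = $33.91
Social Security tax: $7,064.89 × 0.072 = $508.67
Employee stock purchase plan: $7,064.89 × 0.02 = $141.30
Roth 401(k) contribution: $251.52
Total deductions = $637.96 + $284.41 + $221.13 + $33.91 + $508.67 + $141.30 + $251.52 = $2,078.90
Net pay = $7,064.89 − $2,078.90 = $4,985.99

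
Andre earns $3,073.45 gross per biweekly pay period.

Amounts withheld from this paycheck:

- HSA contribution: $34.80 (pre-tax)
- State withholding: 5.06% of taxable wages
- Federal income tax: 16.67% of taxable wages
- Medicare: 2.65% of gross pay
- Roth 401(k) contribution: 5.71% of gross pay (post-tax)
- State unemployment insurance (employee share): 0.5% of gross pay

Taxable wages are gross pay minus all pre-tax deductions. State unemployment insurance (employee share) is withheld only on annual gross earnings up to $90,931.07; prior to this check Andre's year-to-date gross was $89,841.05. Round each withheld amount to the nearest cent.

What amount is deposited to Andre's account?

HSA contribution: $34.80
Taxable wages = $3,073.45 − $34.80 = $3,038.65
State withholding: $3,038.65 × 0.0506 = $153.76
Federal income tax: $3,038.65 × 0.1667 = $506.54
State unemployment insurance (employee share): only $90,931.07 − $89,841.05 = $1,090.02 of this check is subject → $1,090.02 × 0.005 = $5.45
Medicare: $3,073.45 × 0.0265 = $81.45
Roth 401(k) contribution: $3,073.45 × 0.0571 = $175.49
Total deductions = $34.80 + $153.76 + $506.54 + $5.45 + $81.45 + $175.49 = $957.49
Net pay = $3,073.45 − $957.49 = $2,115.96

$2,115.96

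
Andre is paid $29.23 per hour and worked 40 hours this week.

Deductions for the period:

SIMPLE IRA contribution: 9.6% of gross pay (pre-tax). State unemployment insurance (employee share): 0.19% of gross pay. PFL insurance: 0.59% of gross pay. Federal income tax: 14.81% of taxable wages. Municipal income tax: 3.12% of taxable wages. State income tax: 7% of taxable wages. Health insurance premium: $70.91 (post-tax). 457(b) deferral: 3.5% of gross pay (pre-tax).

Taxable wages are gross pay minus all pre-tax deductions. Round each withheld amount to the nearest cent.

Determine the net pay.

Gross pay: 40 × $29.23 = $1,169.20
SIMPLE IRA contribution: $1,169.20 × 0.096 = $112.24
457(b) deferral: $1,169.20 × 0.035 = $40.92
Pre-tax total = $112.24 + $40.92 = $153.16
Taxable wages = $1,169.20 − $153.16 = $1,016.04
Municipal income tax: $1,016.04 × 0.0312 = $31.70
State income tax: $1,016.04 × 0.07 = $71.12
Federal income tax: $1,016.04 × 0.1481 = $150.48
State unemployment insurance (employee share): $1,169.20 × 0.0019 = $2.22
PFL insurance: $1,169.20 × 0.0059 = $6.90
Health insurance premium: $70.91
Total deductions = $112.24 + $40.92 + $31.70 + $71.12 + $150.48 + $2.22 + $6.90 + $70.91 = $486.49
Net pay = $1,169.20 − $486.49 = $682.71

$682.71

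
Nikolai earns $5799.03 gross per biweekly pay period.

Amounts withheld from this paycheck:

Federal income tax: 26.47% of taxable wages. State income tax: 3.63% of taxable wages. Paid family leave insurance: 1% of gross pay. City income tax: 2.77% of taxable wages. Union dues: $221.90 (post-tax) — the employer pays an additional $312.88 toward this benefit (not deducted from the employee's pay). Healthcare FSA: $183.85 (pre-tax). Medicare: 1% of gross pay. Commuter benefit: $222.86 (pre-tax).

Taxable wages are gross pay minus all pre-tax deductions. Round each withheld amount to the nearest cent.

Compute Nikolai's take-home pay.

Commuter benefit: $222.86
Healthcare FSA: $183.85
Pre-tax total = $222.86 + $183.85 = $406.71
Taxable wages = $5799.03 − $406.71 = $5392.32
State income tax: $5392.32 × 0.0363 = $195.74
City income tax: $5392.32 × 0.0277 = $149.37
Federal income tax: $5392.32 × 0.2647 = $1427.35
Medicare: $5799.03 × 0.01 = $57.99
Paid family leave insurance: $5799.03 × 0.01 = $57.99
Union dues: $221.90
(Employer's $312.88 toward union dues is not withheld from the employee.)
Total deductions = $222.86 + $183.85 + $195.74 + $149.37 + $1427.35 + $57.99 + $57.99 + $221.90 = $2517.05
Net pay = $5799.03 − $2517.05 = $3281.98

$3281.98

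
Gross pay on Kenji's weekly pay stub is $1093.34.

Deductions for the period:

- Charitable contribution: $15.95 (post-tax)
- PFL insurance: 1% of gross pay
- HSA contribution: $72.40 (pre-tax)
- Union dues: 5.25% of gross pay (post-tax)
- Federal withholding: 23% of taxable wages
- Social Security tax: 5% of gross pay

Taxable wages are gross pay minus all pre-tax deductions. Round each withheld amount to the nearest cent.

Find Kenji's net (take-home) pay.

HSA contribution: $72.40
Taxable wages = $1093.34 − $72.40 = $1020.94
Federal withholding: $1020.94 × 0.23 = $234.82
Social Security tax: $1093.34 × 0.05 = $54.67
PFL insurance: $1093.34 × 0.01 = $10.93
Charitable contribution: $15.95
Union dues: $1093.34 × 0.0525 = $57.40
Total deductions = $72.40 + $234.82 + $54.67 + $10.93 + $15.95 + $57.40 = $446.17
Net pay = $1093.34 − $446.17 = $647.17

$647.17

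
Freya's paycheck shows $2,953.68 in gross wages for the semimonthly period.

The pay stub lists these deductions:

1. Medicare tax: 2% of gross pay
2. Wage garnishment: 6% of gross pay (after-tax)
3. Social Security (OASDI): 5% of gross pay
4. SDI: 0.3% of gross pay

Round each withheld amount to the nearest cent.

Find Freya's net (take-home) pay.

$2,560.85

Medicare tax: $2,953.68 × 0.02 = $59.07
SDI: $2,953.68 × 0.003 = $8.86
Social Security (OASDI): $2,953.68 × 0.05 = $147.68
Wage garnishment: $2,953.68 × 0.06 = $177.22
Total deductions = $59.07 + $8.86 + $147.68 + $177.22 = $392.83
Net pay = $2,953.68 − $392.83 = $2,560.85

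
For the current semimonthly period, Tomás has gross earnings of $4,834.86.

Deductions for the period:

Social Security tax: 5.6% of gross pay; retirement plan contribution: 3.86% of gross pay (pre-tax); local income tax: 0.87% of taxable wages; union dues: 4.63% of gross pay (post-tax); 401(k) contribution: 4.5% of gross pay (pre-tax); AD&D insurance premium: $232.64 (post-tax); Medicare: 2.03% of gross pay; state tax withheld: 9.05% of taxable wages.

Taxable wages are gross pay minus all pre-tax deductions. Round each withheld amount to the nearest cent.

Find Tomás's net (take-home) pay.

Retirement plan contribution: $4,834.86 × 0.0386 = $186.63
401(k) contribution: $4,834.86 × 0.045 = $217.57
Pre-tax total = $186.63 + $217.57 = $404.20
Taxable wages = $4,834.86 − $404.20 = $4,430.66
State tax withheld: $4,430.66 × 0.0905 = $400.97
Local income tax: $4,430.66 × 0.0087 = $38.55
Medicare: $4,834.86 × 0.0203 = $98.15
Social Security tax: $4,834.86 × 0.056 = $270.75
AD&D insurance premium: $232.64
Union dues: $4,834.86 × 0.0463 = $223.85
Total deductions = $186.63 + $217.57 + $400.97 + $38.55 + $98.15 + $270.75 + $232.64 + $223.85 = $1,669.11
Net pay = $4,834.86 − $1,669.11 = $3,165.75

$3,165.75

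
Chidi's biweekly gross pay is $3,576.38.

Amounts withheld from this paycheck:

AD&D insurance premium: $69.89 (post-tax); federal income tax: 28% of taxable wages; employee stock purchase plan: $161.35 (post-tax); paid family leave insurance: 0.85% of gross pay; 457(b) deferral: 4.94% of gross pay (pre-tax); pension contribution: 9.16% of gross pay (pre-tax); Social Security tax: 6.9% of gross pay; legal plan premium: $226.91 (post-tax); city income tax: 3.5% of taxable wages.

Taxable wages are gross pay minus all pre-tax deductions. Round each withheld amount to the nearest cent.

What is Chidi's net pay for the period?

Pension contribution: $3,576.38 × 0.0916 = $327.60
457(b) deferral: $3,576.38 × 0.0494 = $176.67
Pre-tax total = $327.60 + $176.67 = $504.27
Taxable wages = $3,576.38 − $504.27 = $3,072.11
City income tax: $3,072.11 × 0.035 = $107.52
Federal income tax: $3,072.11 × 0.28 = $860.19
Social Security tax: $3,576.38 × 0.069 = $246.77
Paid family leave insurance: $3,576.38 × 0.0085 = $30.40
Legal plan premium: $226.91
Employee stock purchase plan: $161.35
AD&D insurance premium: $69.89
Total deductions = $327.60 + $176.67 + $107.52 + $860.19 + $246.77 + $30.40 + $226.91 + $161.35 + $69.89 = $2,207.30
Net pay = $3,576.38 − $2,207.30 = $1,369.08

$1,369.08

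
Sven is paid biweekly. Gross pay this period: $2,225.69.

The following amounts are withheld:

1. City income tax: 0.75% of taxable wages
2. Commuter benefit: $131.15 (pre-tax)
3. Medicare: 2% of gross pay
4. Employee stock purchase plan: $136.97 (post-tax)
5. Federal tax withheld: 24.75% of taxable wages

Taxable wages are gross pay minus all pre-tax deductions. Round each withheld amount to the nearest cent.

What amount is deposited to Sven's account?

$1,378.95

Commuter benefit: $131.15
Taxable wages = $2,225.69 − $131.15 = $2,094.54
City income tax: $2,094.54 × 0.0075 = $15.71
Federal tax withheld: $2,094.54 × 0.2475 = $518.40
Medicare: $2,225.69 × 0.02 = $44.51
Employee stock purchase plan: $136.97
Total deductions = $131.15 + $15.71 + $518.40 + $44.51 + $136.97 = $846.74
Net pay = $2,225.69 − $846.74 = $1,378.95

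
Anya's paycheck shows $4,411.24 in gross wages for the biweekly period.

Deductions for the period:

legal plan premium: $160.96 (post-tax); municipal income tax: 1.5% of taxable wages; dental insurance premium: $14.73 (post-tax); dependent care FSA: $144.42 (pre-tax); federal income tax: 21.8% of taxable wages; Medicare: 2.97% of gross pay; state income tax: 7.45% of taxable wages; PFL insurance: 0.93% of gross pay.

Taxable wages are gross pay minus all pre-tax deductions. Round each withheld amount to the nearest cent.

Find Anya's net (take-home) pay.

Dependent care FSA: $144.42
Taxable wages = $4,411.24 − $144.42 = $4,266.82
Municipal income tax: $4,266.82 × 0.015 = $64.00
Federal income tax: $4,266.82 × 0.218 = $930.17
State income tax: $4,266.82 × 0.0745 = $317.88
PFL insurance: $4,411.24 × 0.0093 = $41.02
Medicare: $4,411.24 × 0.0297 = $131.01
Dental insurance premium: $14.73
Legal plan premium: $160.96
Total deductions = $144.42 + $64.00 + $930.17 + $317.88 + $41.02 + $131.01 + $14.73 + $160.96 = $1,804.19
Net pay = $4,411.24 − $1,804.19 = $2,607.05

$2,607.05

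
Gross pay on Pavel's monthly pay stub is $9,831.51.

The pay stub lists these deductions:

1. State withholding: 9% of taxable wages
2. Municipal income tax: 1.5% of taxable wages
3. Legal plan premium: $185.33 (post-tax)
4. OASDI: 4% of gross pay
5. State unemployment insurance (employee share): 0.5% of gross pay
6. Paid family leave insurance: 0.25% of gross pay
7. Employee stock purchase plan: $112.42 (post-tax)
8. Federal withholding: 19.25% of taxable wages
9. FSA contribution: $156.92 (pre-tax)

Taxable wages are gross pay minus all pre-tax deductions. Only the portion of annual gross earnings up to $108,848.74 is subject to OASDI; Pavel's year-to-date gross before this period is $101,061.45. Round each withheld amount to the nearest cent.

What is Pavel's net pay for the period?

$6,113.42

FSA contribution: $156.92
Taxable wages = $9,831.51 − $156.92 = $9,674.59
Federal withholding: $9,674.59 × 0.1925 = $1,862.36
Municipal income tax: $9,674.59 × 0.015 = $145.12
State withholding: $9,674.59 × 0.09 = $870.71
State unemployment insurance (employee share): $9,831.51 × 0.005 = $49.16
OASDI: only $108,848.74 − $101,061.45 = $7,787.29 of this check is subject → $7,787.29 × 0.04 = $311.49
Paid family leave insurance: $9,831.51 × 0.0025 = $24.58
Employee stock purchase plan: $112.42
Legal plan premium: $185.33
Total deductions = $156.92 + $1,862.36 + $145.12 + $870.71 + $49.16 + $311.49 + $24.58 + $112.42 + $185.33 = $3,718.09
Net pay = $9,831.51 − $3,718.09 = $6,113.42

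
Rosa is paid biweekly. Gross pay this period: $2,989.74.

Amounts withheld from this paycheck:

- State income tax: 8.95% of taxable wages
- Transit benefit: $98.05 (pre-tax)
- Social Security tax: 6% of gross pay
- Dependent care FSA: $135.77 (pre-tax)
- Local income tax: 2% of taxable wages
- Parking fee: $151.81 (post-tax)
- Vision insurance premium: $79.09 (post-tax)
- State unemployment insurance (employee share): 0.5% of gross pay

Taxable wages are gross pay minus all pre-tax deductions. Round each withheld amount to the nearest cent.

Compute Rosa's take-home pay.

Transit benefit: $98.05
Dependent care FSA: $135.77
Pre-tax total = $98.05 + $135.77 = $233.82
Taxable wages = $2,989.74 − $233.82 = $2,755.92
State income tax: $2,755.92 × 0.0895 = $246.65
Local income tax: $2,755.92 × 0.02 = $55.12
State unemployment insurance (employee share): $2,989.74 × 0.005 = $14.95
Social Security tax: $2,989.74 × 0.06 = $179.38
Vision insurance premium: $79.09
Parking fee: $151.81
Total deductions = $98.05 + $135.77 + $246.65 + $55.12 + $14.95 + $179.38 + $79.09 + $151.81 = $960.82
Net pay = $2,989.74 − $960.82 = $2,028.92

$2,028.92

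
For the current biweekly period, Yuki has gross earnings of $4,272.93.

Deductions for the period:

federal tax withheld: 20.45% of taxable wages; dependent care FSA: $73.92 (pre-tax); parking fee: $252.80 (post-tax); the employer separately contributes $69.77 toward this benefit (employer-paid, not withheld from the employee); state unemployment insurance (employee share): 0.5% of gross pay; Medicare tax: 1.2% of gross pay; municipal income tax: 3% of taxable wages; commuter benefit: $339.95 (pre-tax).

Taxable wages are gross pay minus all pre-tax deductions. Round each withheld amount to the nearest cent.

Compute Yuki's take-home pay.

Dependent care FSA: $73.92
Commuter benefit: $339.95
Pre-tax total = $73.92 + $339.95 = $413.87
Taxable wages = $4,272.93 − $413.87 = $3,859.06
Federal tax withheld: $3,859.06 × 0.2045 = $789.18
Municipal income tax: $3,859.06 × 0.03 = $115.77
State unemployment insurance (employee share): $4,272.93 × 0.005 = $21.36
Medicare tax: $4,272.93 × 0.012 = $51.28
Parking fee: $252.80
(Employer's $69.77 toward parking fee is not withheld from the employee.)
Total deductions = $73.92 + $339.95 + $789.18 + $115.77 + $21.36 + $51.28 + $252.80 = $1,644.26
Net pay = $4,272.93 − $1,644.26 = $2,628.67

$2,628.67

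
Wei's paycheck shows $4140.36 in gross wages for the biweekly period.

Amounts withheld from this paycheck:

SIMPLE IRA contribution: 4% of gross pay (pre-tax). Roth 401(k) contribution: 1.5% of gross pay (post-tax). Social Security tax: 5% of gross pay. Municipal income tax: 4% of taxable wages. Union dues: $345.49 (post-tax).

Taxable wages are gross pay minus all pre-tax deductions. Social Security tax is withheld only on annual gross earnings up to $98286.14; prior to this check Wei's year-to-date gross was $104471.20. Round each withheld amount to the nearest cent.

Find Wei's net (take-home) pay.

$3408.16

SIMPLE IRA contribution: $4140.36 × 0.04 = $165.61
Taxable wages = $4140.36 − $165.61 = $3974.75
Municipal income tax: $3974.75 × 0.04 = $158.99
Social Security tax: annual cap $98286.14 already reached (YTD $104471.20), so $0.00
Roth 401(k) contribution: $4140.36 × 0.015 = $62.11
Union dues: $345.49
Total deductions = $165.61 + $158.99 + $0.00 + $62.11 + $345.49 = $732.20
Net pay = $4140.36 − $732.20 = $3408.16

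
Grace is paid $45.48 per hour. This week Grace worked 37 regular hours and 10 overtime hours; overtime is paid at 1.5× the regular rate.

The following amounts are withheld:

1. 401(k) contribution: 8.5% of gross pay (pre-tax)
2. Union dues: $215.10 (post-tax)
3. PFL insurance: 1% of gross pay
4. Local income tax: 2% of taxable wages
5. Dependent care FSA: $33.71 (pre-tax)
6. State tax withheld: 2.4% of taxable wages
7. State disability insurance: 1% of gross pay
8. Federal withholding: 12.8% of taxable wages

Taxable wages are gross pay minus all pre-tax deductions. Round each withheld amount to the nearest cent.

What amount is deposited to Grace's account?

Regular pay: 37 × $45.48 = $1,682.76
Overtime pay: 10 × $45.48 × 1.5 = $682.20
Gross pay = $1,682.76 + $682.20 = $2,364.96
Dependent care FSA: $33.71
401(k) contribution: $2,364.96 × 0.085 = $201.02
Pre-tax total = $33.71 + $201.02 = $234.73
Taxable wages = $2,364.96 − $234.73 = $2,130.23
Local income tax: $2,130.23 × 0.02 = $42.60
State tax withheld: $2,130.23 × 0.024 = $51.13
Federal withholding: $2,130.23 × 0.128 = $272.67
PFL insurance: $2,364.96 × 0.01 = $23.65
State disability insurance: $2,364.96 × 0.01 = $23.65
Union dues: $215.10
Total deductions = $33.71 + $201.02 + $42.60 + $51.13 + $272.67 + $23.65 + $23.65 + $215.10 = $863.53
Net pay = $2,364.96 − $863.53 = $1,501.43

$1,501.43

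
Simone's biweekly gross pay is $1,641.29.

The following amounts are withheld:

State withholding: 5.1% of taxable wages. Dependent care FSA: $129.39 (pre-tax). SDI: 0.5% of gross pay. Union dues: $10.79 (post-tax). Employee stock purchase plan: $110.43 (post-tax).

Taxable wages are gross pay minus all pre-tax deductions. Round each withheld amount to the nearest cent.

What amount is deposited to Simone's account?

Dependent care FSA: $129.39
Taxable wages = $1,641.29 − $129.39 = $1,511.90
State withholding: $1,511.90 × 0.051 = $77.11
SDI: $1,641.29 × 0.005 = $8.21
Union dues: $10.79
Employee stock purchase plan: $110.43
Total deductions = $129.39 + $77.11 + $8.21 + $10.79 + $110.43 = $335.93
Net pay = $1,641.29 − $335.93 = $1,305.36

$1,305.36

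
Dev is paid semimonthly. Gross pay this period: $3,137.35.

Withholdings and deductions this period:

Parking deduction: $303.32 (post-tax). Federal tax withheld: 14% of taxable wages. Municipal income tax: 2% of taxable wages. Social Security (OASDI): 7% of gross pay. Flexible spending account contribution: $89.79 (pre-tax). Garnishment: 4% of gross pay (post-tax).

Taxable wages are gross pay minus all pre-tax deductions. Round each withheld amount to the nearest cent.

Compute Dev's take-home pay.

$1,911.53

Flexible spending account contribution: $89.79
Taxable wages = $3,137.35 − $89.79 = $3,047.56
Municipal income tax: $3,047.56 × 0.02 = $60.95
Federal tax withheld: $3,047.56 × 0.14 = $426.66
Social Security (OASDI): $3,137.35 × 0.07 = $219.61
Garnishment: $3,137.35 × 0.04 = $125.49
Parking deduction: $303.32
Total deductions = $89.79 + $60.95 + $426.66 + $219.61 + $125.49 + $303.32 = $1,225.82
Net pay = $3,137.35 − $1,225.82 = $1,911.53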